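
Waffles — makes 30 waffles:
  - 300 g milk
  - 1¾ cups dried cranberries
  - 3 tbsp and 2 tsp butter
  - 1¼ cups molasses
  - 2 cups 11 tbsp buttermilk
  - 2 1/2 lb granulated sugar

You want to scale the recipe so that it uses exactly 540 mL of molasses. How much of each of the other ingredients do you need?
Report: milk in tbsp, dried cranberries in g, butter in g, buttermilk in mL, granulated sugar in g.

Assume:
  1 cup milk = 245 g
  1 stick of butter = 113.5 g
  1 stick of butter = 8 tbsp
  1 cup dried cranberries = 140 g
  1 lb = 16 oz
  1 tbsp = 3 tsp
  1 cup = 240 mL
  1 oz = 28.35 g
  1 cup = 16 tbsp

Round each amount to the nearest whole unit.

The original recipe has 300 mL of molasses, so the scaling factor is 540 ÷ 300 = 9/5 = 1.8.
milk: 300 g × 9/5 ÷ 245 g/cup × 16 tbsp/cup ≈ 35 tbsp
dried cranberries: 1.75 cup × 9/5 × 140 g/cup = 441 g
butter: (3 tbsp + 2 tsp = 11/3 tbsp) × 9/5 ÷ 8 tbsp/stick × 113.5 g/stick ≈ 94 g
buttermilk: (2 cup + 11 tbsp = 2.6875 cup) × 9/5 × 240 mL/cup = 1161 mL
granulated sugar: 2.5 lb × 9/5 × 16 oz/lb × 28.35 g/oz ≈ 2041 g

milk: 35 tbsp; dried cranberries: 441 g; butter: 94 g; buttermilk: 1161 mL; granulated sugar: 2041 g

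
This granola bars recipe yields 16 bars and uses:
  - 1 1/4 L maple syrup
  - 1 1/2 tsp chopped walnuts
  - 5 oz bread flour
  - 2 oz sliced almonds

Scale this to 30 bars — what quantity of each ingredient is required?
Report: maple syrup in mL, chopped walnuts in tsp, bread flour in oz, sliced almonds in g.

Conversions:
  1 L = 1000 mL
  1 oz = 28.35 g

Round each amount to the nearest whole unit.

maple syrup: 2344 mL; chopped walnuts: 3 tsp; bread flour: 9 oz; sliced almonds: 106 g

Scaling factor: 30/16 = 15/8 = 1.875.
maple syrup: 1.25 L × 15/8 × 1000 mL/L ≈ 2344 mL
chopped walnuts: 1.5 tsp × 15/8 ≈ 3 tsp
bread flour: 5 oz × 15/8 ≈ 9 oz
sliced almonds: 2 oz × 15/8 × 28.35 g/oz ≈ 106 g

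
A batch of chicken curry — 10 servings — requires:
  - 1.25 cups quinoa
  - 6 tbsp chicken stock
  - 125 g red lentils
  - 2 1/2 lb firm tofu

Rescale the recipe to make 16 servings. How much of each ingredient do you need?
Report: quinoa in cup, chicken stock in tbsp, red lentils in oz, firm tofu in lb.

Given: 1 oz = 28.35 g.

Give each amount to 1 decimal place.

quinoa: 2.0 cup; chicken stock: 9.6 tbsp; red lentils: 7.1 oz; firm tofu: 4.0 lb

Scaling factor: 16/10 = 8/5 = 1.6.
quinoa: 1.25 cup × 8/5 = 2.0 cup
chicken stock: 6 tbsp × 8/5 = 9.6 tbsp
red lentils: 125 g × 8/5 ÷ 28.35 g/oz ≈ 7.1 oz
firm tofu: 2.5 lb × 8/5 = 4.0 lb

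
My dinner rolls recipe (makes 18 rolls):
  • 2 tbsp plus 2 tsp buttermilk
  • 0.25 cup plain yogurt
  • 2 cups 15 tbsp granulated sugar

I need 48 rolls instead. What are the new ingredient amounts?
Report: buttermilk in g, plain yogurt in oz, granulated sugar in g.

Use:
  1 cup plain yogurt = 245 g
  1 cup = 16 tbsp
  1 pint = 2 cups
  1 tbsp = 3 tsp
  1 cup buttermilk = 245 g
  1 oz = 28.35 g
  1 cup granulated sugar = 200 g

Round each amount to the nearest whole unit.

buttermilk: 109 g; plain yogurt: 6 oz; granulated sugar: 1567 g

Scaling factor: 48/18 = 8/3.
buttermilk: (2 tbsp + 2 tsp = 8/3 tbsp) × 8/3 ÷ 16 tbsp/cup × 245 g/cup ≈ 109 g
plain yogurt: 0.25 cup × 8/3 × 245 g/cup ÷ 28.35 g/oz ≈ 6 oz
granulated sugar: (2 cup + 15 tbsp = 2.9375 cup) × 8/3 × 200 g/cup ≈ 1567 g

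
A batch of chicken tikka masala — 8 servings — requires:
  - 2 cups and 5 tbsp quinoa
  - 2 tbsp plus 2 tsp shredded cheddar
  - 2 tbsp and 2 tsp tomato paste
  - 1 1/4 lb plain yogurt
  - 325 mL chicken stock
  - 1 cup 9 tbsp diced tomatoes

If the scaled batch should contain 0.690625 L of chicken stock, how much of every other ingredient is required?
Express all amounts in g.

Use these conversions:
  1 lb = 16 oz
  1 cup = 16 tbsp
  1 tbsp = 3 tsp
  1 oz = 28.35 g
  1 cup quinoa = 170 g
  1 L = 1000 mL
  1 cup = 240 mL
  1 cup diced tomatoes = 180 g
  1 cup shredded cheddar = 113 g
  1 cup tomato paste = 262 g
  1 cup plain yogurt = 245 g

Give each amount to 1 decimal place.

The original recipe has 0.325 L of chicken stock, so the scaling factor is 0.690625 ÷ 0.325 = 17/8 = 2.125.
quinoa: (2 cup + 5 tbsp = 2.3125 cup) × 17/8 × 170 g/cup ≈ 835.4 g
shredded cheddar: (2 tbsp + 2 tsp = 8/3 tbsp) × 17/8 ÷ 16 tbsp/cup × 113 g/cup ≈ 40.0 g
tomato paste: (2 tbsp + 2 tsp = 8/3 tbsp) × 17/8 ÷ 16 tbsp/cup × 262 g/cup ≈ 92.8 g
plain yogurt: 1.25 lb × 17/8 × 16 oz/lb × 28.35 g/oz ≈ 1204.9 g
diced tomatoes: (1 cup + 9 tbsp = 1.5625 cup) × 17/8 × 180 g/cup ≈ 597.7 g

quinoa: 835.4 g; shredded cheddar: 40.0 g; tomato paste: 92.8 g; plain yogurt: 1204.9 g; diced tomatoes: 597.7 g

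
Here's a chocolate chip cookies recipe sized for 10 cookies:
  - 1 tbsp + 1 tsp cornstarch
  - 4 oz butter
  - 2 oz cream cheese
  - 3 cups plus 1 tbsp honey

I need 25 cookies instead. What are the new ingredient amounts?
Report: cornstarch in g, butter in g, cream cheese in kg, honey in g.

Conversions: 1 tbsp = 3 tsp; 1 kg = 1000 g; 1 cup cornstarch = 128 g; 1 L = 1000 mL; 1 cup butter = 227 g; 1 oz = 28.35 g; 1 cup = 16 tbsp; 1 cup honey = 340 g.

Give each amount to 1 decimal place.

Scaling factor: 25/10 = 5/2 = 2.5.
cornstarch: (1 tbsp + 1 tsp = 4/3 tbsp) × 5/2 ÷ 16 tbsp/cup × 128 g/cup ≈ 26.7 g
butter: 4 oz × 5/2 × 28.35 g/oz = 283.5 g
cream cheese: 2 oz × 5/2 × 28.35 g/oz ÷ 1000 g/kg ≈ 0.1 kg
honey: (3 cup + 1 tbsp = 3.0625 cup) × 5/2 × 340 g/cup ≈ 2603.1 g

cornstarch: 26.7 g; butter: 283.5 g; cream cheese: 0.1 kg; honey: 2603.1 g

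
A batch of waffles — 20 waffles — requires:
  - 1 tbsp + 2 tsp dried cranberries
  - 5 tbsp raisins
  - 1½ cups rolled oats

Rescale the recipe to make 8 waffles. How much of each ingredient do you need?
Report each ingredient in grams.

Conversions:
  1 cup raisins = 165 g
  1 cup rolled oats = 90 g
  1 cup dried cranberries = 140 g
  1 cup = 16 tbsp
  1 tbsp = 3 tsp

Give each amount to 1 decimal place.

Scaling factor: 8/20 = 2/5 = 0.4.
dried cranberries: (1 tbsp + 2 tsp = 5/3 tbsp) × 2/5 ÷ 16 tbsp/cup × 140 g/cup ≈ 5.8 g
raisins: 5 tbsp × 2/5 ÷ 16 tbsp/cup × 165 g/cup ≈ 20.6 g
rolled oats: 1.5 cup × 2/5 × 90 g/cup = 54.0 g

dried cranberries: 5.8 g; raisins: 20.6 g; rolled oats: 54.0 g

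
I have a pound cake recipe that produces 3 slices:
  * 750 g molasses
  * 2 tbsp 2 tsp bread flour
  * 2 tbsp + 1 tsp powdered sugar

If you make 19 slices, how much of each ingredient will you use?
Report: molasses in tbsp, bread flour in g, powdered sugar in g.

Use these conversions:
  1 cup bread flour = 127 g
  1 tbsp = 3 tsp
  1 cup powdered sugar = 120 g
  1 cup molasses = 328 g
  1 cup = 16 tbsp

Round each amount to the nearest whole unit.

Scaling factor: 19/3.
molasses: 750 g × 19/3 ÷ 328 g/cup × 16 tbsp/cup ≈ 232 tbsp
bread flour: (2 tbsp + 2 tsp = 8/3 tbsp) × 19/3 ÷ 16 tbsp/cup × 127 g/cup ≈ 134 g
powdered sugar: (2 tbsp + 1 tsp = 7/3 tbsp) × 19/3 ÷ 16 tbsp/cup × 120 g/cup ≈ 111 g

molasses: 232 tbsp; bread flour: 134 g; powdered sugar: 111 g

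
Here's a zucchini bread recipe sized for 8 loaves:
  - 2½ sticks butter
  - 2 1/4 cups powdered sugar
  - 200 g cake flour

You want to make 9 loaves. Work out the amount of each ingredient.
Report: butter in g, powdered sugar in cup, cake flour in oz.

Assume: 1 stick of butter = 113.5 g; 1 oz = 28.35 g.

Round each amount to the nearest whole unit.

Scaling factor: 9/8 = 1.125.
butter: 2.5 stick × 9/8 × 113.5 g/stick ≈ 319 g
powdered sugar: 2.25 cup × 9/8 ≈ 3 cup
cake flour: 200 g × 9/8 ÷ 28.35 g/oz ≈ 8 oz

butter: 319 g; powdered sugar: 3 cup; cake flour: 8 oz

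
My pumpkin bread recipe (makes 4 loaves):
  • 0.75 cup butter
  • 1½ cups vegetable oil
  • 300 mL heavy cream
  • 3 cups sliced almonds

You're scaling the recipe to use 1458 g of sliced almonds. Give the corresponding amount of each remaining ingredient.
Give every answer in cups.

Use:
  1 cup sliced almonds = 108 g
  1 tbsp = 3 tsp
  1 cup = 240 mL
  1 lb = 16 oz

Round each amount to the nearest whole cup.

butter: 3 cup; vegetable oil: 7 cup; heavy cream: 6 cup

The original recipe has 324 g of sliced almonds, so the scaling factor is 1458 ÷ 324 = 9/2 = 4.5.
butter: 0.75 cup × 9/2 ≈ 3 cup
vegetable oil: 1.5 cup × 9/2 ≈ 7 cup
heavy cream: 300 mL × 9/2 ÷ 240 mL/cup ≈ 6 cup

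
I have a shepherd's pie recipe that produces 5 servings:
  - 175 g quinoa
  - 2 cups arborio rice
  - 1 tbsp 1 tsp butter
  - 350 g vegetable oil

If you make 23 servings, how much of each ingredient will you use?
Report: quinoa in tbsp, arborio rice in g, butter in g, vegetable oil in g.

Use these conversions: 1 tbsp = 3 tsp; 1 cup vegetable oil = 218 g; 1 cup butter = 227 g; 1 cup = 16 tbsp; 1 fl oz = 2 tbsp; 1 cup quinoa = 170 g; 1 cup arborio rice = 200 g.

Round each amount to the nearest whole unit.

Scaling factor: 23/5 = 4.6.
quinoa: 175 g × 23/5 ÷ 170 g/cup × 16 tbsp/cup ≈ 76 tbsp
arborio rice: 2 cup × 23/5 × 200 g/cup = 1840 g
butter: (1 tbsp + 1 tsp = 4/3 tbsp) × 23/5 ÷ 16 tbsp/cup × 227 g/cup ≈ 87 g
vegetable oil: 350 g × 23/5 = 1610 g

quinoa: 76 tbsp; arborio rice: 1840 g; butter: 87 g; vegetable oil: 1610 g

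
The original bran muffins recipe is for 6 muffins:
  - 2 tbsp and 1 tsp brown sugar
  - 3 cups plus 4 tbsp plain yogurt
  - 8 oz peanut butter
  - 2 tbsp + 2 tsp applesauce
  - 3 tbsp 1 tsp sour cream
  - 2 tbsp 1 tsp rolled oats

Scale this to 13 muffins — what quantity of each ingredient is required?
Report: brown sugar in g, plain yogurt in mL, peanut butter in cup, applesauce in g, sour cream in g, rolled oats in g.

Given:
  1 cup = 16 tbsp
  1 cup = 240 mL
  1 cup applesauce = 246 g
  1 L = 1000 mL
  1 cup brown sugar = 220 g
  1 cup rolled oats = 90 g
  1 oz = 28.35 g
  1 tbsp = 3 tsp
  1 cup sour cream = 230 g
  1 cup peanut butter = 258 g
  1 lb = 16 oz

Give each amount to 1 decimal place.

brown sugar: 69.5 g; plain yogurt: 1690.0 mL; peanut butter: 1.9 cup; applesauce: 88.8 g; sour cream: 103.8 g; rolled oats: 28.4 g

Scaling factor: 13/6.
brown sugar: (2 tbsp + 1 tsp = 7/3 tbsp) × 13/6 ÷ 16 tbsp/cup × 220 g/cup ≈ 69.5 g
plain yogurt: (3 cup + 4 tbsp = 3.25 cup) × 13/6 × 240 mL/cup = 1690.0 mL
peanut butter: 8 oz × 13/6 × 28.35 g/oz ÷ 258 g/cup ≈ 1.9 cup
applesauce: (2 tbsp + 2 tsp = 8/3 tbsp) × 13/6 ÷ 16 tbsp/cup × 246 g/cup ≈ 88.8 g
sour cream: (3 tbsp + 1 tsp = 10/3 tbsp) × 13/6 ÷ 16 tbsp/cup × 230 g/cup ≈ 103.8 g
rolled oats: (2 tbsp + 1 tsp = 7/3 tbsp) × 13/6 ÷ 16 tbsp/cup × 90 g/cup ≈ 28.4 g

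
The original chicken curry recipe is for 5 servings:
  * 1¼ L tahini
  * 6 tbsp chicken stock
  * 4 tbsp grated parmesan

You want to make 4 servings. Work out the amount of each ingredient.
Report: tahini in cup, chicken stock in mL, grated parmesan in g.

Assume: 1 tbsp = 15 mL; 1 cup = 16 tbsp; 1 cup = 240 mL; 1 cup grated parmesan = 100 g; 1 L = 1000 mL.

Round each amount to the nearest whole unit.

tahini: 4 cup; chicken stock: 72 mL; grated parmesan: 20 g

Scaling factor: 4/5 = 0.8.
tahini: 1.25 L × 4/5 × 1000 mL/L ÷ 240 mL/cup ≈ 4 cup
chicken stock: 6 tbsp × 4/5 × 15 mL/tbsp = 72 mL
grated parmesan: 4 tbsp × 4/5 ÷ 16 tbsp/cup × 100 g/cup = 20 g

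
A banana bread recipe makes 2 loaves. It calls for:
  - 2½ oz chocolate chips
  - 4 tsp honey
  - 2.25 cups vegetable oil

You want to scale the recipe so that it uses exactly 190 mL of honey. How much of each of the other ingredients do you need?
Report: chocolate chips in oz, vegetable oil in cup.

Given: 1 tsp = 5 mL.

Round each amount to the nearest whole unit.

chocolate chips: 24 oz; vegetable oil: 21 cup

The original recipe has 20 mL of honey, so the scaling factor is 190 ÷ 20 = 19/2 = 9.5.
chocolate chips: 2.5 oz × 19/2 ≈ 24 oz
vegetable oil: 2.25 cup × 19/2 ≈ 21 cup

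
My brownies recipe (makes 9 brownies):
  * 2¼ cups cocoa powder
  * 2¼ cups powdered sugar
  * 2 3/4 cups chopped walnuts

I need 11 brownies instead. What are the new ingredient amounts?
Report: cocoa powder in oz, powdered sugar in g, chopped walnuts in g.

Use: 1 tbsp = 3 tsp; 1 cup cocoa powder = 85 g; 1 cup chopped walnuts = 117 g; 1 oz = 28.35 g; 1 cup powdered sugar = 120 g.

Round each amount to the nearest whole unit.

cocoa powder: 8 oz; powdered sugar: 330 g; chopped walnuts: 393 g

Scaling factor: 11/9.
cocoa powder: 2.25 cup × 11/9 × 85 g/cup ÷ 28.35 g/oz ≈ 8 oz
powdered sugar: 2.25 cup × 11/9 × 120 g/cup = 330 g
chopped walnuts: 2.75 cup × 11/9 × 117 g/cup ≈ 393 g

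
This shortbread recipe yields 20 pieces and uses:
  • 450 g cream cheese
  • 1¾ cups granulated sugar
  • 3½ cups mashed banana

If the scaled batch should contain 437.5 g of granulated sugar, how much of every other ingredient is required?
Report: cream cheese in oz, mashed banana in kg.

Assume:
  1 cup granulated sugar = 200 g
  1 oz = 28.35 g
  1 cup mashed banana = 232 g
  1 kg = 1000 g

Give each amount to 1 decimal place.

The original recipe has 350 g of granulated sugar, so the scaling factor is 437.5 ÷ 350 = 5/4 = 1.25.
cream cheese: 450 g × 5/4 ÷ 28.35 g/oz ≈ 19.8 oz
mashed banana: 3.5 cup × 5/4 × 232 g/cup ÷ 1000 g/kg ≈ 1.0 kg

cream cheese: 19.8 oz; mashed banana: 1.0 kg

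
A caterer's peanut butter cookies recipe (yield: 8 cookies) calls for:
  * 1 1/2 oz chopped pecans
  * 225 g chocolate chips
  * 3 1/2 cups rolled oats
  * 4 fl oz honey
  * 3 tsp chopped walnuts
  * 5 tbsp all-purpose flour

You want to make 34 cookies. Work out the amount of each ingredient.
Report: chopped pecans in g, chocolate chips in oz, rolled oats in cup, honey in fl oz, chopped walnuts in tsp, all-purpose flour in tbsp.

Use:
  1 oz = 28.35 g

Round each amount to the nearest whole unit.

chopped pecans: 181 g; chocolate chips: 34 oz; rolled oats: 15 cup; honey: 17 fl oz; chopped walnuts: 13 tsp; all-purpose flour: 21 tbsp

Scaling factor: 34/8 = 17/4 = 4.25.
chopped pecans: 1.5 oz × 17/4 × 28.35 g/oz ≈ 181 g
chocolate chips: 225 g × 17/4 ÷ 28.35 g/oz ≈ 34 oz
rolled oats: 3.5 cup × 17/4 ≈ 15 cup
honey: 4 fl oz × 17/4 = 17 fl oz
chopped walnuts: 3 tsp × 17/4 ≈ 13 tsp
all-purpose flour: 5 tbsp × 17/4 ≈ 21 tbsp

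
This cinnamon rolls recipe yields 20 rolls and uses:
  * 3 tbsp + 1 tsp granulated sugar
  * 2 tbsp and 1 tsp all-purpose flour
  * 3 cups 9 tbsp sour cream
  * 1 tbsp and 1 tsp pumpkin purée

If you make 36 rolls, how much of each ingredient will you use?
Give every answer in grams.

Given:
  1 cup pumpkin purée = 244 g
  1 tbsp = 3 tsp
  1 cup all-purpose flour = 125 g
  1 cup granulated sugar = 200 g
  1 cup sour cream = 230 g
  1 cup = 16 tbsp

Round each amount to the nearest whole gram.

Scaling factor: 36/20 = 9/5 = 1.8.
granulated sugar: (3 tbsp + 1 tsp = 10/3 tbsp) × 9/5 ÷ 16 tbsp/cup × 200 g/cup = 75 g
all-purpose flour: (2 tbsp + 1 tsp = 7/3 tbsp) × 9/5 ÷ 16 tbsp/cup × 125 g/cup ≈ 33 g
sour cream: (3 cup + 9 tbsp = 3.5625 cup) × 9/5 × 230 g/cup ≈ 1475 g
pumpkin purée: (1 tbsp + 1 tsp = 4/3 tbsp) × 9/5 ÷ 16 tbsp/cup × 244 g/cup ≈ 37 g

granulated sugar: 75 g; all-purpose flour: 33 g; sour cream: 1475 g; pumpkin purée: 37 g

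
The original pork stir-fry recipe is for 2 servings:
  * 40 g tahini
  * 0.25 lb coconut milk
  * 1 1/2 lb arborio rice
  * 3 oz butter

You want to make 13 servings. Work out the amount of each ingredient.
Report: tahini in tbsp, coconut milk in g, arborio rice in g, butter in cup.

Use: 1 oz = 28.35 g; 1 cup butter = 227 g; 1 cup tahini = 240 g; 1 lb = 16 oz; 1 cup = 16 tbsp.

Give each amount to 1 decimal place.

Scaling factor: 13/2 = 6.5.
tahini: 40 g × 13/2 ÷ 240 g/cup × 16 tbsp/cup ≈ 17.3 tbsp
coconut milk: 0.25 lb × 13/2 × 16 oz/lb × 28.35 g/oz = 737.1 g
arborio rice: 1.5 lb × 13/2 × 16 oz/lb × 28.35 g/oz = 4422.6 g
butter: 3 oz × 13/2 × 28.35 g/oz ÷ 227 g/cup ≈ 2.4 cup

tahini: 17.3 tbsp; coconut milk: 737.1 g; arborio rice: 4422.6 g; butter: 2.4 cup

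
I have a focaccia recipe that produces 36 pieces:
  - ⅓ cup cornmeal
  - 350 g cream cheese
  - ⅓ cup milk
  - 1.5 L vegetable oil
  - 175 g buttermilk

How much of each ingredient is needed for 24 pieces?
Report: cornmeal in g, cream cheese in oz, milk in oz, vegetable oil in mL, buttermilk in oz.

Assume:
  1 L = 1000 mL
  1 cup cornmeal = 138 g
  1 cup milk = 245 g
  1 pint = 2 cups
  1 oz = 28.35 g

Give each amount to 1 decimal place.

cornmeal: 30.7 g; cream cheese: 8.2 oz; milk: 1.9 oz; vegetable oil: 1000.0 mL; buttermilk: 4.1 oz

Scaling factor: 24/36 = 2/3.
cornmeal: 1/3 cup × 2/3 × 138 g/cup ≈ 30.7 g
cream cheese: 350 g × 2/3 ÷ 28.35 g/oz ≈ 8.2 oz
milk: 1/3 cup × 2/3 × 245 g/cup ÷ 28.35 g/oz ≈ 1.9 oz
vegetable oil: 1.5 L × 2/3 × 1000 mL/L = 1000.0 mL
buttermilk: 175 g × 2/3 ÷ 28.35 g/oz ≈ 4.1 oz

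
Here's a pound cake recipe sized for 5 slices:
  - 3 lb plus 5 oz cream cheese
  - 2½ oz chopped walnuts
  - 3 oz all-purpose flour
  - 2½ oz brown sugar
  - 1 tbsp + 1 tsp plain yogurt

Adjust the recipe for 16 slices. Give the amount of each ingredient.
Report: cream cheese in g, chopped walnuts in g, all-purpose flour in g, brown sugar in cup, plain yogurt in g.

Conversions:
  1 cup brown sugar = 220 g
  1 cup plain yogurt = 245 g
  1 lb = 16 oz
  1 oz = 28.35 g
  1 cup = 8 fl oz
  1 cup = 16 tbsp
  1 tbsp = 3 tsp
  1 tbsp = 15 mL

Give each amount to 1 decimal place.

cream cheese: 4808.2 g; chopped walnuts: 226.8 g; all-purpose flour: 272.2 g; brown sugar: 1.0 cup; plain yogurt: 65.3 g

Scaling factor: 16/5 = 3.2.
cream cheese: (3 lb + 5 oz = 3.3125 lb) × 16/5 × 16 oz/lb × 28.35 g/oz ≈ 4808.2 g
chopped walnuts: 2.5 oz × 16/5 × 28.35 g/oz = 226.8 g
all-purpose flour: 3 oz × 16/5 × 28.35 g/oz ≈ 272.2 g
brown sugar: 2.5 oz × 16/5 × 28.35 g/oz ÷ 220 g/cup ≈ 1.0 cup
plain yogurt: (1 tbsp + 1 tsp = 4/3 tbsp) × 16/5 ÷ 16 tbsp/cup × 245 g/cup ≈ 65.3 g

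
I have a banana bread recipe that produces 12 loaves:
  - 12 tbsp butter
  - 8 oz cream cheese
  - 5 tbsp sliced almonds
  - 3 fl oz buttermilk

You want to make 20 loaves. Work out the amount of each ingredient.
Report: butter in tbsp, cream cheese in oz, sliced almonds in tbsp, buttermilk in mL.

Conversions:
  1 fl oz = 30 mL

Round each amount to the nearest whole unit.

Scaling factor: 20/12 = 5/3.
butter: 12 tbsp × 5/3 = 20 tbsp
cream cheese: 8 oz × 5/3 ≈ 13 oz
sliced almonds: 5 tbsp × 5/3 ≈ 8 tbsp
buttermilk: 3 fl oz × 5/3 × 30 mL/fl oz = 150 mL

butter: 20 tbsp; cream cheese: 13 oz; sliced almonds: 8 tbsp; buttermilk: 150 mL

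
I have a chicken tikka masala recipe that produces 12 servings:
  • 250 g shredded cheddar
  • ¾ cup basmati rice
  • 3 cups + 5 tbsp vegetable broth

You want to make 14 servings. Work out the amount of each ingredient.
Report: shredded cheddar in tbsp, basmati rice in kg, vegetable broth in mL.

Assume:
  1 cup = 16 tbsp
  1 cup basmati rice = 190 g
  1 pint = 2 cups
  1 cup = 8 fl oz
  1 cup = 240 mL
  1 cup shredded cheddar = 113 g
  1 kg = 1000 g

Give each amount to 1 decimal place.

shredded cheddar: 41.3 tbsp; basmati rice: 0.2 kg; vegetable broth: 927.5 mL

Scaling factor: 14/12 = 7/6.
shredded cheddar: 250 g × 7/6 ÷ 113 g/cup × 16 tbsp/cup ≈ 41.3 tbsp
basmati rice: 0.75 cup × 7/6 × 190 g/cup ÷ 1000 g/kg ≈ 0.2 kg
vegetable broth: (3 cup + 5 tbsp = 3.3125 cup) × 7/6 × 240 mL/cup = 927.5 mL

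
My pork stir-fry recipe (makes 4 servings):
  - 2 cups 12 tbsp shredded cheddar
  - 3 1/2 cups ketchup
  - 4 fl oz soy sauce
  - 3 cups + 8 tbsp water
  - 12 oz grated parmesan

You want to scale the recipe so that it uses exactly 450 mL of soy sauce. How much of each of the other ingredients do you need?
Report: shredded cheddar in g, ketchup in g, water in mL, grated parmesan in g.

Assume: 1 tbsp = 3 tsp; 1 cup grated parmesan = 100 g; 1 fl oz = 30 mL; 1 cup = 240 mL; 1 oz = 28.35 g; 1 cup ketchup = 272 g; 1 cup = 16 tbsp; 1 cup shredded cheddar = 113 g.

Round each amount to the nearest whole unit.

The original recipe has 120 mL of soy sauce, so the scaling factor is 450 ÷ 120 = 15/4 = 3.75.
shredded cheddar: (2 cup + 12 tbsp = 2.75 cup) × 15/4 × 113 g/cup ≈ 1165 g
ketchup: 3.5 cup × 15/4 × 272 g/cup = 3570 g
water: (3 cup + 8 tbsp = 3.5 cup) × 15/4 × 240 mL/cup = 3150 mL
grated parmesan: 12 oz × 15/4 × 28.35 g/oz ≈ 1276 g

shredded cheddar: 1165 g; ketchup: 3570 g; water: 3150 mL; grated parmesan: 1276 g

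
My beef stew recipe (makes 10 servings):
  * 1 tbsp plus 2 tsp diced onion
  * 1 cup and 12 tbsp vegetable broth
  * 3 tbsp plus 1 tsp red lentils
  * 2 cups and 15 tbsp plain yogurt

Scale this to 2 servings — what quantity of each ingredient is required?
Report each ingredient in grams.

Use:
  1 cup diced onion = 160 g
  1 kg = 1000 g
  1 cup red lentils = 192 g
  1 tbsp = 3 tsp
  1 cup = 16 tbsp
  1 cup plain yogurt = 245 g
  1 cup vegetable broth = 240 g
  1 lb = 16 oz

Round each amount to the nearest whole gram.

diced onion: 3 g; vegetable broth: 84 g; red lentils: 8 g; plain yogurt: 144 g

Scaling factor: 2/10 = 1/5 = 0.2.
diced onion: (1 tbsp + 2 tsp = 5/3 tbsp) × 1/5 ÷ 16 tbsp/cup × 160 g/cup ≈ 3 g
vegetable broth: (1 cup + 12 tbsp = 1.75 cup) × 1/5 × 240 g/cup = 84 g
red lentils: (3 tbsp + 1 tsp = 10/3 tbsp) × 1/5 ÷ 16 tbsp/cup × 192 g/cup = 8 g
plain yogurt: (2 cup + 15 tbsp = 2.9375 cup) × 1/5 × 245 g/cup ≈ 144 g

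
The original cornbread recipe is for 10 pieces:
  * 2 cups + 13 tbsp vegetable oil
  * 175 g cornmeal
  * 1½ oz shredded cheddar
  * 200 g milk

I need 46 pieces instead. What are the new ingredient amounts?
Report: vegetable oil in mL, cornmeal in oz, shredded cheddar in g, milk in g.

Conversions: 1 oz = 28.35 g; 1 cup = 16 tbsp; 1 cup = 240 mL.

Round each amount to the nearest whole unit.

vegetable oil: 3105 mL; cornmeal: 28 oz; shredded cheddar: 196 g; milk: 920 g

Scaling factor: 46/10 = 23/5 = 4.6.
vegetable oil: (2 cup + 13 tbsp = 2.8125 cup) × 23/5 × 240 mL/cup = 3105 mL
cornmeal: 175 g × 23/5 ÷ 28.35 g/oz ≈ 28 oz
shredded cheddar: 1.5 oz × 23/5 × 28.35 g/oz ≈ 196 g
milk: 200 g × 23/5 = 920 g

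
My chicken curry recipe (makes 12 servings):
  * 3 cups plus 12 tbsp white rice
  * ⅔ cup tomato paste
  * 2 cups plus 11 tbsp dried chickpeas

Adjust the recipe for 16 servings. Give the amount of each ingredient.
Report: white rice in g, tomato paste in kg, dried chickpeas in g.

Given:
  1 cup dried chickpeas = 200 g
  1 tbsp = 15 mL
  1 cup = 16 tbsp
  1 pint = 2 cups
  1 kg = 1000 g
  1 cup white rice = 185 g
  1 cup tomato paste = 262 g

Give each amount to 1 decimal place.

Scaling factor: 16/12 = 4/3.
white rice: (3 cup + 12 tbsp = 3.75 cup) × 4/3 × 185 g/cup = 925.0 g
tomato paste: 2/3 cup × 4/3 × 262 g/cup ÷ 1000 g/kg ≈ 0.2 kg
dried chickpeas: (2 cup + 11 tbsp = 2.6875 cup) × 4/3 × 200 g/cup ≈ 716.7 g

white rice: 925.0 g; tomato paste: 0.2 kg; dried chickpeas: 716.7 g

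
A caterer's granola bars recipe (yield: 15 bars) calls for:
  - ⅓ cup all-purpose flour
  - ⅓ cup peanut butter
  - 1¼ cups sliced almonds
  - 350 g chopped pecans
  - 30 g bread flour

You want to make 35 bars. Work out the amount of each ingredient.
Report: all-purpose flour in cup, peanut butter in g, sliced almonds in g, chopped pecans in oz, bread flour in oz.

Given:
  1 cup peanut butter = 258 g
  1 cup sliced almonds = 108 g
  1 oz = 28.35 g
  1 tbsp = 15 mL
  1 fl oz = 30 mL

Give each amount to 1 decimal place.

all-purpose flour: 0.8 cup; peanut butter: 200.7 g; sliced almonds: 315.0 g; chopped pecans: 28.8 oz; bread flour: 2.5 oz

Scaling factor: 35/15 = 7/3.
all-purpose flour: 1/3 cup × 7/3 ≈ 0.8 cup
peanut butter: 1/3 cup × 7/3 × 258 g/cup ≈ 200.7 g
sliced almonds: 1.25 cup × 7/3 × 108 g/cup = 315.0 g
chopped pecans: 350 g × 7/3 ÷ 28.35 g/oz ≈ 28.8 oz
bread flour: 30 g × 7/3 ÷ 28.35 g/oz ≈ 2.5 oz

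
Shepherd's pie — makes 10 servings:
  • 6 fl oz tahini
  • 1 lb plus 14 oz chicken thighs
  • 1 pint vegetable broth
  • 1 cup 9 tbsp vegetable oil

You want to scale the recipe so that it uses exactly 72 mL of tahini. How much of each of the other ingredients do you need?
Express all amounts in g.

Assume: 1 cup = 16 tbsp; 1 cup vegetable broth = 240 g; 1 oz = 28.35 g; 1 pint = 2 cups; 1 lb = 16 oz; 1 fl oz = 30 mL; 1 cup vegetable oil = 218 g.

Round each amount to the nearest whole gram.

chicken thighs: 340 g; vegetable broth: 192 g; vegetable oil: 136 g

The original recipe has 180 mL of tahini, so the scaling factor is 72 ÷ 180 = 2/5 = 0.4.
chicken thighs: (1 lb + 14 oz = 1.875 lb) × 2/5 × 16 oz/lb × 28.35 g/oz ≈ 340 g
vegetable broth: 1 pint × 2/5 × 2 cup/pint × 240 g/cup = 192 g
vegetable oil: (1 cup + 9 tbsp = 1.5625 cup) × 2/5 × 218 g/cup ≈ 136 g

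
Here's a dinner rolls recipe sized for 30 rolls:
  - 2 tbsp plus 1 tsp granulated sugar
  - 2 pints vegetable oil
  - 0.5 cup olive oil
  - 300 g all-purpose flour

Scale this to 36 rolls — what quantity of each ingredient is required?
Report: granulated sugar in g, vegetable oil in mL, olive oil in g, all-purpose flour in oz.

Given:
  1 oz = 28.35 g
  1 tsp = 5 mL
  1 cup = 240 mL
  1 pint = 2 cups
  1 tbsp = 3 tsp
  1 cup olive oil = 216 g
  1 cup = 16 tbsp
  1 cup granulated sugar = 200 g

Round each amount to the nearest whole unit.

granulated sugar: 35 g; vegetable oil: 1152 mL; olive oil: 130 g; all-purpose flour: 13 oz

Scaling factor: 36/30 = 6/5 = 1.2.
granulated sugar: (2 tbsp + 1 tsp = 7/3 tbsp) × 6/5 ÷ 16 tbsp/cup × 200 g/cup = 35 g
vegetable oil: 2 pint × 6/5 × 2 cup/pint × 240 mL/cup = 1152 mL
olive oil: 0.5 cup × 6/5 × 216 g/cup ≈ 130 g
all-purpose flour: 300 g × 6/5 ÷ 28.35 g/oz ≈ 13 oz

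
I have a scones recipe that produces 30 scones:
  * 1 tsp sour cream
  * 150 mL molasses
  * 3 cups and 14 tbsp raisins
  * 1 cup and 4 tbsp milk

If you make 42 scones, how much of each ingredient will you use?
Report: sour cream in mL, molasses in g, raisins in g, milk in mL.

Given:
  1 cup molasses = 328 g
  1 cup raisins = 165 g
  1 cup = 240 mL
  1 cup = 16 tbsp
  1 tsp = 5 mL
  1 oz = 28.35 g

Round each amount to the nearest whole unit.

sour cream: 7 mL; molasses: 287 g; raisins: 895 g; milk: 420 mL

Scaling factor: 42/30 = 7/5 = 1.4.
sour cream: 1 tsp × 7/5 × 5 mL/tsp = 7 mL
molasses: 150 mL × 7/5 ÷ 240 mL/cup × 328 g/cup = 287 g
raisins: (3 cup + 14 tbsp = 3.875 cup) × 7/5 × 165 g/cup ≈ 895 g
milk: (1 cup + 4 tbsp = 1.25 cup) × 7/5 × 240 mL/cup = 420 mL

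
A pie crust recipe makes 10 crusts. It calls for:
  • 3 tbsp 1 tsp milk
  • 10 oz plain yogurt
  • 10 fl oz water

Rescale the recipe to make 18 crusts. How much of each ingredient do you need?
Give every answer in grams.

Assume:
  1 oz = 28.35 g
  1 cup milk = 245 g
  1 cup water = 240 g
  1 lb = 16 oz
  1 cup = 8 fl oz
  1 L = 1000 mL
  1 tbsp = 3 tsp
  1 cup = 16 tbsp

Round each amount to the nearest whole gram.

Scaling factor: 18/10 = 9/5 = 1.8.
milk: (3 tbsp + 1 tsp = 10/3 tbsp) × 9/5 ÷ 16 tbsp/cup × 245 g/cup ≈ 92 g
plain yogurt: 10 oz × 9/5 × 28.35 g/oz ≈ 510 g
water: 10 fl oz × 9/5 ÷ 8 fl oz/cup × 240 g/cup = 540 g

milk: 92 g; plain yogurt: 510 g; water: 540 g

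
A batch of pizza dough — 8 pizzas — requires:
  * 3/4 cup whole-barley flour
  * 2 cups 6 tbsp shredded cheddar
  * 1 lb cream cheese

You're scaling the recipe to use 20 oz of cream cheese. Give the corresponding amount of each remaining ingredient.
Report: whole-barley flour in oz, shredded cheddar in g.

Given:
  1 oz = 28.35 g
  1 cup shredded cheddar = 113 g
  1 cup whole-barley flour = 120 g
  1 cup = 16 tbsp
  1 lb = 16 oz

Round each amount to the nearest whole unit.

The original recipe has 16 oz of cream cheese, so the scaling factor is 20 ÷ 16 = 5/4 = 1.25.
whole-barley flour: 0.75 cup × 5/4 × 120 g/cup ÷ 28.35 g/oz ≈ 4 oz
shredded cheddar: (2 cup + 6 tbsp = 2.375 cup) × 5/4 × 113 g/cup ≈ 335 g

whole-barley flour: 4 oz; shredded cheddar: 335 g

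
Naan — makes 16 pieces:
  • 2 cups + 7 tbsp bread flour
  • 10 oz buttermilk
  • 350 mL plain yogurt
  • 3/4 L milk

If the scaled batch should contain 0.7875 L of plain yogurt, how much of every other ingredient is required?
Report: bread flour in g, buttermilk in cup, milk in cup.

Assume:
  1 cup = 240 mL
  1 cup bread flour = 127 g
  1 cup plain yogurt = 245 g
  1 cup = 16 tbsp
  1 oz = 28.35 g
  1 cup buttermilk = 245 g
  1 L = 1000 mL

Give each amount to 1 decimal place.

bread flour: 696.5 g; buttermilk: 2.6 cup; milk: 7.0 cup

The original recipe has 0.35 L of plain yogurt, so the scaling factor is 0.7875 ÷ 0.35 = 9/4 = 2.25.
bread flour: (2 cup + 7 tbsp = 2.4375 cup) × 9/4 × 127 g/cup ≈ 696.5 g
buttermilk: 10 oz × 9/4 × 28.35 g/oz ÷ 245 g/cup ≈ 2.6 cup
milk: 0.75 L × 9/4 × 1000 mL/L ÷ 240 mL/cup ≈ 7.0 cup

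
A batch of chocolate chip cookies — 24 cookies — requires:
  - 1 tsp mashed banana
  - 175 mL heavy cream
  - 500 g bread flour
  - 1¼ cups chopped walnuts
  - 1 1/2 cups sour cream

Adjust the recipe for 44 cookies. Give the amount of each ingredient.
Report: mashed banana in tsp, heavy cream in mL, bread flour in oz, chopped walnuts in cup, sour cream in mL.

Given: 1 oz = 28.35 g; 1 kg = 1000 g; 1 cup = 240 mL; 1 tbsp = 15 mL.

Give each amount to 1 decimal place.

mashed banana: 1.8 tsp; heavy cream: 320.8 mL; bread flour: 32.3 oz; chopped walnuts: 2.3 cup; sour cream: 660.0 mL

Scaling factor: 44/24 = 11/6.
mashed banana: 1 tsp × 11/6 ≈ 1.8 tsp
heavy cream: 175 mL × 11/6 ≈ 320.8 mL
bread flour: 500 g × 11/6 ÷ 28.35 g/oz ≈ 32.3 oz
chopped walnuts: 1.25 cup × 11/6 ≈ 2.3 cup
sour cream: 1.5 cup × 11/6 × 240 mL/cup = 660.0 mL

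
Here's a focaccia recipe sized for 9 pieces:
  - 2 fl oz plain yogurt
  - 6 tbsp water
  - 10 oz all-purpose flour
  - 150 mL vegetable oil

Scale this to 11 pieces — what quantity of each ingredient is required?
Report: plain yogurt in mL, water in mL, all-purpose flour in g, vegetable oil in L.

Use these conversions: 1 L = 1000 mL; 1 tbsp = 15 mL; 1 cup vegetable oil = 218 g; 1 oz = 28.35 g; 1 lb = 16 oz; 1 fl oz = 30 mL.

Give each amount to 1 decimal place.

Scaling factor: 11/9.
plain yogurt: 2 fl oz × 11/9 × 30 mL/fl oz ≈ 73.3 mL
water: 6 tbsp × 11/9 × 15 mL/tbsp = 110.0 mL
all-purpose flour: 10 oz × 11/9 × 28.35 g/oz = 346.5 g
vegetable oil: 150 mL × 11/9 ÷ 1000 mL/L ≈ 0.2 L

plain yogurt: 73.3 mL; water: 110.0 mL; all-purpose flour: 346.5 g; vegetable oil: 0.2 L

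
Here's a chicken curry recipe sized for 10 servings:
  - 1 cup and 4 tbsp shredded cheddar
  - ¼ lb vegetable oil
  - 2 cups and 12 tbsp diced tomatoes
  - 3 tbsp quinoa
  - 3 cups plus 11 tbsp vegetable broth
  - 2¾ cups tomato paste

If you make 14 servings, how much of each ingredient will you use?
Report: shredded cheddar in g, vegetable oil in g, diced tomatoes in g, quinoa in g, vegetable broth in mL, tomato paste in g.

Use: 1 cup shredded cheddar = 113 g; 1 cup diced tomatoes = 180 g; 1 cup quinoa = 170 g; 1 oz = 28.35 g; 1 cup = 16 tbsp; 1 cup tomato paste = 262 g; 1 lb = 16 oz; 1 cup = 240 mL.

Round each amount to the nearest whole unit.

shredded cheddar: 198 g; vegetable oil: 159 g; diced tomatoes: 693 g; quinoa: 45 g; vegetable broth: 1239 mL; tomato paste: 1009 g

Scaling factor: 14/10 = 7/5 = 1.4.
shredded cheddar: (1 cup + 4 tbsp = 1.25 cup) × 7/5 × 113 g/cup ≈ 198 g
vegetable oil: 0.25 lb × 7/5 × 16 oz/lb × 28.35 g/oz ≈ 159 g
diced tomatoes: (2 cup + 12 tbsp = 2.75 cup) × 7/5 × 180 g/cup = 693 g
quinoa: 3 tbsp × 7/5 ÷ 16 tbsp/cup × 170 g/cup ≈ 45 g
vegetable broth: (3 cup + 11 tbsp = 3.6875 cup) × 7/5 × 240 mL/cup = 1239 mL
tomato paste: 2.75 cup × 7/5 × 262 g/cup ≈ 1009 g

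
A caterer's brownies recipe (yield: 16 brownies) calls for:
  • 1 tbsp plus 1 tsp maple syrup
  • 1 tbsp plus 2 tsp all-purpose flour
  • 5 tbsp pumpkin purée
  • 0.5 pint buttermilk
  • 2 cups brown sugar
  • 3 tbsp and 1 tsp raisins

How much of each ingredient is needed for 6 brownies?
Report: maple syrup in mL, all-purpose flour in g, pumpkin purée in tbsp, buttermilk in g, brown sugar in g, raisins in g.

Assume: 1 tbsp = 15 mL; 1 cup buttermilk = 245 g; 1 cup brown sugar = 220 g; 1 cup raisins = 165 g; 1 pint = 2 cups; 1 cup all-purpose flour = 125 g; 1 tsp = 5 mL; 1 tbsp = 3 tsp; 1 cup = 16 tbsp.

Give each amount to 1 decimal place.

maple syrup: 7.5 mL; all-purpose flour: 4.9 g; pumpkin purée: 1.9 tbsp; buttermilk: 91.9 g; brown sugar: 165.0 g; raisins: 12.9 g

Scaling factor: 6/16 = 3/8 = 0.375.
maple syrup: (1 tbsp + 1 tsp = 4/3 tbsp) × 3/8 × 15 mL/tbsp = 7.5 mL
all-purpose flour: (1 tbsp + 2 tsp = 5/3 tbsp) × 3/8 ÷ 16 tbsp/cup × 125 g/cup ≈ 4.9 g
pumpkin purée: 5 tbsp × 3/8 ≈ 1.9 tbsp
buttermilk: 0.5 pint × 3/8 × 2 cup/pint × 245 g/cup ≈ 91.9 g
brown sugar: 2 cup × 3/8 × 220 g/cup = 165.0 g
raisins: (3 tbsp + 1 tsp = 10/3 tbsp) × 3/8 ÷ 16 tbsp/cup × 165 g/cup ≈ 12.9 g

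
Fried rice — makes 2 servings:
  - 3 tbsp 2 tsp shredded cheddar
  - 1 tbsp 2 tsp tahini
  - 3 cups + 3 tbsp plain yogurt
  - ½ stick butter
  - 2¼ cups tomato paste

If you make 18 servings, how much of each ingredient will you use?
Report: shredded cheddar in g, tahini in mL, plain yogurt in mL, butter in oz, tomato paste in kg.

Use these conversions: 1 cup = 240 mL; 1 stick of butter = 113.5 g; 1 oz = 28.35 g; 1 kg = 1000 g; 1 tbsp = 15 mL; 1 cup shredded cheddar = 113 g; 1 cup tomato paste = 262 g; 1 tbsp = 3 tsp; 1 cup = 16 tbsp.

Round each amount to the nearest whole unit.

shredded cheddar: 233 g; tahini: 225 mL; plain yogurt: 6885 mL; butter: 18 oz; tomato paste: 5 kg

Scaling factor: 18/2 = 9.
shredded cheddar: (3 tbsp + 2 tsp = 11/3 tbsp) × 9 ÷ 16 tbsp/cup × 113 g/cup ≈ 233 g
tahini: (1 tbsp + 2 tsp = 5/3 tbsp) × 9 × 15 mL/tbsp = 225 mL
plain yogurt: (3 cup + 3 tbsp = 3.1875 cup) × 9 × 240 mL/cup = 6885 mL
butter: 0.5 stick × 9 × 113.5 g/stick ÷ 28.35 g/oz ≈ 18 oz
tomato paste: 2.25 cup × 9 × 262 g/cup ÷ 1000 g/kg ≈ 5 kg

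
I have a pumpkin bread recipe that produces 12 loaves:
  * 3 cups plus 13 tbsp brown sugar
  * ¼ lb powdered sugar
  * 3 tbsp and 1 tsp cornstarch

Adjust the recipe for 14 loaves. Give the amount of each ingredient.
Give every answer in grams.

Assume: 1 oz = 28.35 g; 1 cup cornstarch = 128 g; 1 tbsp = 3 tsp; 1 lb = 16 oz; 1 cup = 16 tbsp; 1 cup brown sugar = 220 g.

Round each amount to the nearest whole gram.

Scaling factor: 14/12 = 7/6.
brown sugar: (3 cup + 13 tbsp = 3.8125 cup) × 7/6 × 220 g/cup ≈ 979 g
powdered sugar: 0.25 lb × 7/6 × 16 oz/lb × 28.35 g/oz ≈ 132 g
cornstarch: (3 tbsp + 1 tsp = 10/3 tbsp) × 7/6 ÷ 16 tbsp/cup × 128 g/cup ≈ 31 g

brown sugar: 979 g; powdered sugar: 132 g; cornstarch: 31 g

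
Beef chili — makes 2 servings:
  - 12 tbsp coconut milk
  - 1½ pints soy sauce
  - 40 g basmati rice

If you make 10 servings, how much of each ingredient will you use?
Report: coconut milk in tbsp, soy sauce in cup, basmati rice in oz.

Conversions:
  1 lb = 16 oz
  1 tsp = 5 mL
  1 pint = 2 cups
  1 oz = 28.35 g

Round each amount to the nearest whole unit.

coconut milk: 60 tbsp; soy sauce: 15 cup; basmati rice: 7 oz

Scaling factor: 10/2 = 5.
coconut milk: 12 tbsp × 5 = 60 tbsp
soy sauce: 1.5 pint × 5 × 2 cup/pint = 15 cup
basmati rice: 40 g × 5 ÷ 28.35 g/oz ≈ 7 oz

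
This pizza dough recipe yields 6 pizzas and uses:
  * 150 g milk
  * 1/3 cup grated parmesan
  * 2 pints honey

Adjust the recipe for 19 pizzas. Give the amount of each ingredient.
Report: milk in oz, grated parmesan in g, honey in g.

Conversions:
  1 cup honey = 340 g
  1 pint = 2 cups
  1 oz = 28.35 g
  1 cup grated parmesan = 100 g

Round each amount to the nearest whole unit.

milk: 17 oz; grated parmesan: 106 g; honey: 4307 g

Scaling factor: 19/6.
milk: 150 g × 19/6 ÷ 28.35 g/oz ≈ 17 oz
grated parmesan: 1/3 cup × 19/6 × 100 g/cup ≈ 106 g
honey: 2 pint × 19/6 × 2 cup/pint × 340 g/cup ≈ 4307 g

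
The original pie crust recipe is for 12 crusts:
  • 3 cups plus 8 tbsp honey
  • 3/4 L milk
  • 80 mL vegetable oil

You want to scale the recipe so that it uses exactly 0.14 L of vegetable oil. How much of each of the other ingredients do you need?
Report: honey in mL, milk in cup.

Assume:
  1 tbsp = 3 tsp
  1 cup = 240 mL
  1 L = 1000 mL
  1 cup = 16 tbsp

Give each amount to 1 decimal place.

The original recipe has 0.08 L of vegetable oil, so the scaling factor is 0.14 ÷ 0.08 = 7/4 = 1.75.
honey: (3 cup + 8 tbsp = 3.5 cup) × 7/4 × 240 mL/cup = 1470.0 mL
milk: 0.75 L × 7/4 × 1000 mL/L ÷ 240 mL/cup ≈ 5.5 cup

honey: 1470.0 mL; milk: 5.5 cup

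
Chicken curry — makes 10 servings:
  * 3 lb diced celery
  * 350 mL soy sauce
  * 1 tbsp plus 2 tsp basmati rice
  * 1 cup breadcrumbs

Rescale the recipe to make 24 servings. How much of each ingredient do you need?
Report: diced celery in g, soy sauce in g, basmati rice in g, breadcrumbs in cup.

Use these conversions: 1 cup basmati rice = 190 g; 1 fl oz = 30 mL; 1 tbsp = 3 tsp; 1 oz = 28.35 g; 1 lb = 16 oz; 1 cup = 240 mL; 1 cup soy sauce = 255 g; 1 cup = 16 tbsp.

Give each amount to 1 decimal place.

Scaling factor: 24/10 = 12/5 = 2.4.
diced celery: 3 lb × 12/5 × 16 oz/lb × 28.35 g/oz ≈ 3265.9 g
soy sauce: 350 mL × 12/5 ÷ 240 mL/cup × 255 g/cup = 892.5 g
basmati rice: (1 tbsp + 2 tsp = 5/3 tbsp) × 12/5 ÷ 16 tbsp/cup × 190 g/cup = 47.5 g
breadcrumbs: 1 cup × 12/5 = 2.4 cup

diced celery: 3265.9 g; soy sauce: 892.5 g; basmati rice: 47.5 g; breadcrumbs: 2.4 cup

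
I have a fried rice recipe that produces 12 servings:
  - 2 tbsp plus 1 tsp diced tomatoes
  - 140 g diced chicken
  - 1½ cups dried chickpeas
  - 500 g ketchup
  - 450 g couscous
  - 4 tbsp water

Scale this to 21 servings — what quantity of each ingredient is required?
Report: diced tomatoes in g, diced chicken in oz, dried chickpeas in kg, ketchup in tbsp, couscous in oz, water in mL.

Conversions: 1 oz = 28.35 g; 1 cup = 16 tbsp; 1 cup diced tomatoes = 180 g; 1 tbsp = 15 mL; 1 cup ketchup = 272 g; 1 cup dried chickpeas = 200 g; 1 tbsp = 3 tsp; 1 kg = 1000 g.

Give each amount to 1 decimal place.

diced tomatoes: 45.9 g; diced chicken: 8.6 oz; dried chickpeas: 0.5 kg; ketchup: 51.5 tbsp; couscous: 27.8 oz; water: 105.0 mL

Scaling factor: 21/12 = 7/4 = 1.75.
diced tomatoes: (2 tbsp + 1 tsp = 7/3 tbsp) × 7/4 ÷ 16 tbsp/cup × 180 g/cup ≈ 45.9 g
diced chicken: 140 g × 7/4 ÷ 28.35 g/oz ≈ 8.6 oz
dried chickpeas: 1.5 cup × 7/4 × 200 g/cup ÷ 1000 g/kg ≈ 0.5 kg
ketchup: 500 g × 7/4 ÷ 272 g/cup × 16 tbsp/cup ≈ 51.5 tbsp
couscous: 450 g × 7/4 ÷ 28.35 g/oz ≈ 27.8 oz
water: 4 tbsp × 7/4 × 15 mL/tbsp = 105.0 mL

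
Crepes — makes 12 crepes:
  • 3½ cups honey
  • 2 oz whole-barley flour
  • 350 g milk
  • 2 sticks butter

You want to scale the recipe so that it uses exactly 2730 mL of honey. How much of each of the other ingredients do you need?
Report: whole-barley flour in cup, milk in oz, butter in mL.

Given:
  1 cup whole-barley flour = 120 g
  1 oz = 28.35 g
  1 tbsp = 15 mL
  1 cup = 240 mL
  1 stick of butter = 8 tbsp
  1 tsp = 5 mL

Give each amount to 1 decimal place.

The original recipe has 840 mL of honey, so the scaling factor is 2730 ÷ 840 = 13/4 = 3.25.
whole-barley flour: 2 oz × 13/4 × 28.35 g/oz ÷ 120 g/cup ≈ 1.5 cup
milk: 350 g × 13/4 ÷ 28.35 g/oz ≈ 40.1 oz
butter: 2 stick × 13/4 × 8 tbsp/stick × 15 mL/tbsp = 780.0 mL

whole-barley flour: 1.5 cup; milk: 40.1 oz; butter: 780.0 mL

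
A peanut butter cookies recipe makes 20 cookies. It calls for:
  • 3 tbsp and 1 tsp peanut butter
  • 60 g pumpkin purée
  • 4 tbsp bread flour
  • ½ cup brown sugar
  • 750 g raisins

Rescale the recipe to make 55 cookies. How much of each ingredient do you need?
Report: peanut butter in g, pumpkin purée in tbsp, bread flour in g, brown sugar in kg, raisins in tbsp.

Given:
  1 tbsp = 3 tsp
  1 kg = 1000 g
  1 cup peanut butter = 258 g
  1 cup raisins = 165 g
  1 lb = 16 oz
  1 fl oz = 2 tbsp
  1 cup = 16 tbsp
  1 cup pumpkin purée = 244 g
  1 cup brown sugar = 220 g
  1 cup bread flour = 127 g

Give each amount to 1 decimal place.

Scaling factor: 55/20 = 11/4 = 2.75.
peanut butter: (3 tbsp + 1 tsp = 10/3 tbsp) × 11/4 ÷ 16 tbsp/cup × 258 g/cup ≈ 147.8 g
pumpkin purée: 60 g × 11/4 ÷ 244 g/cup × 16 tbsp/cup ≈ 10.8 tbsp
bread flour: 4 tbsp × 11/4 ÷ 16 tbsp/cup × 127 g/cup ≈ 87.3 g
brown sugar: 0.5 cup × 11/4 × 220 g/cup ÷ 1000 g/kg ≈ 0.3 kg
raisins: 750 g × 11/4 ÷ 165 g/cup × 16 tbsp/cup = 200.0 tbsp

peanut butter: 147.8 g; pumpkin purée: 10.8 tbsp; bread flour: 87.3 g; brown sugar: 0.3 kg; raisins: 200.0 tbsp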